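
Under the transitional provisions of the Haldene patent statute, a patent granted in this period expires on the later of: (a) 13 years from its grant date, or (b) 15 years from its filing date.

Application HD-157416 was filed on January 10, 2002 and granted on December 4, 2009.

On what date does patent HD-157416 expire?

(a) grant + 13 years → 4 December 2022.
(b) filing + 15 years → 10 January 2017.
Later of the two: 4 December 2022.

December 4, 2022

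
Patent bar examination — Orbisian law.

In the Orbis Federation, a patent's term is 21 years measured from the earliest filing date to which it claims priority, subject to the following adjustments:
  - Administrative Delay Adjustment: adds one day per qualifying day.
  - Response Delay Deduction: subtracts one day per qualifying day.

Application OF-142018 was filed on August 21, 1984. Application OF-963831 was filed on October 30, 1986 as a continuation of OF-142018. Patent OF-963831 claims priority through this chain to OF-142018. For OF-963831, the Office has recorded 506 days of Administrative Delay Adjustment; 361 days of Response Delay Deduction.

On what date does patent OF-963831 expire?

January 13, 2006

Earliest priority filing: 21 August 1984.
Base term: 21 August 1984 + 21 years → 21 August 2005.
Administrative Delay Adjustment: +506 days → 9 January 2007.
Response Delay Deduction: −361 days → 13 January 2006.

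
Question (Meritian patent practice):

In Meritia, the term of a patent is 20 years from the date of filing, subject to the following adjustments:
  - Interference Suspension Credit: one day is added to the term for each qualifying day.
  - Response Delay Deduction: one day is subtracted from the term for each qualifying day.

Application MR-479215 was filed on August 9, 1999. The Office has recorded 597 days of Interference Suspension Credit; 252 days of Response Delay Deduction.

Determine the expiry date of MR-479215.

Base term: filing date + 20 years → 9 August 2019.
Interference Suspension Credit: +597 days → 28 March 2021.
Response Delay Deduction: −252 days → 19 July 2020.

July 19, 2020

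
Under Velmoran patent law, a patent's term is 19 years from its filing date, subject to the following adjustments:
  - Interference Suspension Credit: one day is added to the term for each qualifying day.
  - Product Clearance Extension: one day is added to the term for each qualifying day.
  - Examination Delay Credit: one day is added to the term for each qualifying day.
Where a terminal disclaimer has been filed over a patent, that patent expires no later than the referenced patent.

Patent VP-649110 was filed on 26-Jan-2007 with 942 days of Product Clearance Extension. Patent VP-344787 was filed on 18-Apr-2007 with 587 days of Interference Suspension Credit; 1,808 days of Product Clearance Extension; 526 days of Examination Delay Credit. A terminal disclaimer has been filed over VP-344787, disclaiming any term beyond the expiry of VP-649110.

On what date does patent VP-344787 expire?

2028-08-25

Natural term of VP-344787:
  Base: filing + 19 years → 18 April 2026.
  Interference Suspension Credit: +587 days → 26 November 2027.
  Product Clearance Extension: +1808 days → 7 November 2032.
  Examination Delay Credit: +526 days → 17 April 2034.
Expiry of referenced patent VP-649110:
  Base: filing + 19 years → 26 January 2026.
  Product Clearance Extension: +942 days → 25 August 2028.
Terminal disclaimer: VP-344787 expires on the earlier of 17 April 2034 and 25 August 2028.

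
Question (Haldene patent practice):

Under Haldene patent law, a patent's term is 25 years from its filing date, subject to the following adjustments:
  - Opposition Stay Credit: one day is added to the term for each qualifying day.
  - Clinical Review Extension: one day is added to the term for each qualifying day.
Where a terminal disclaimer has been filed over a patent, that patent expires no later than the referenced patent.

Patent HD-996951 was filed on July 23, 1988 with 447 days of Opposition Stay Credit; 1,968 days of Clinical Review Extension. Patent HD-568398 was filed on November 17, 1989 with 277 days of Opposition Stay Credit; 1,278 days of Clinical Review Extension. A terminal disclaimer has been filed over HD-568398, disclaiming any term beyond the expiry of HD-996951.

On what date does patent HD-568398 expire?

Natural term of HD-568398:
  Base: filing + 25 years → 17 November 2014.
  Opposition Stay Credit: +277 days → 21 August 2015.
  Clinical Review Extension: +1278 days → 19 February 2019.
Expiry of referenced patent HD-996951:
  Base: filing + 25 years → 23 July 2013.
  Opposition Stay Credit: +447 days → 13 October 2014.
  Clinical Review Extension: +1968 days → 3 March 2020.
Terminal disclaimer: HD-568398 expires on the earlier of 19 February 2019 and 3 March 2020.

February 19, 2019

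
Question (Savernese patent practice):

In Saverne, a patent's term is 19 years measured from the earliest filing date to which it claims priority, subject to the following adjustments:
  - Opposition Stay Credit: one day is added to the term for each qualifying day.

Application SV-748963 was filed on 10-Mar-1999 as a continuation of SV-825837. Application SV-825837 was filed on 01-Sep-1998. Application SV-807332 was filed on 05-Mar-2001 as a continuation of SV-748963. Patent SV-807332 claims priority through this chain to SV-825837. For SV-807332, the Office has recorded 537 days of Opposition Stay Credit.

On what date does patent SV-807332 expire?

February 20, 2019

Earliest priority filing: 1 September 1998.
Base term: 1 September 1998 + 19 years → 1 September 2017.
Opposition Stay Credit: +537 days → 20 February 2019.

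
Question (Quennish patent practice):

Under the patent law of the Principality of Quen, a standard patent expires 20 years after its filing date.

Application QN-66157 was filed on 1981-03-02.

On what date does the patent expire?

2001-03-02

Filing date + 20 years → 2 March 2001.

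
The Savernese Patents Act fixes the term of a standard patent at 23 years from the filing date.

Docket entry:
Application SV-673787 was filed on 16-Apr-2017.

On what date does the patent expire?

Filing date + 23 years → 16 April 2040.

April 16, 2040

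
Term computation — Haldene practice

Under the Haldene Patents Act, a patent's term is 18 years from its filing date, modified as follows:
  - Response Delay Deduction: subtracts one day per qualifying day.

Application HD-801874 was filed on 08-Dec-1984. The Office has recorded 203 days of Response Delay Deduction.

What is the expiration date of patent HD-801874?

Base term: filing date + 18 years → 8 December 2002.
Response Delay Deduction: −203 days → 19 May 2002.

2002-05-19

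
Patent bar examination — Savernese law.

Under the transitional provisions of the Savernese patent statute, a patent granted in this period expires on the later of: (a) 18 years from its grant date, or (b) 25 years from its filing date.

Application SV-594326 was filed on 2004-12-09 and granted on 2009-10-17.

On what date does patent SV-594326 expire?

December 9, 2029

(a) grant + 18 years → 17 October 2027.
(b) filing + 25 years → 9 December 2029.
Later of the two: 9 December 2029.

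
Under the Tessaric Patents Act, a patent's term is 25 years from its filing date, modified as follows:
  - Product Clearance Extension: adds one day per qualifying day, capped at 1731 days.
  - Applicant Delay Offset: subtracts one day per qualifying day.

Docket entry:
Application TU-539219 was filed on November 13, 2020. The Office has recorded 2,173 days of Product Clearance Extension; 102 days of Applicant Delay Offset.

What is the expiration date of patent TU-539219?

April 30, 2050

Base term: filing date + 25 years → 13 November 2045.
Product Clearance Extension: 2173 days claimed exceeds the 1731-day cap, so +1731 days → 10 August 2050.
Applicant Delay Offset: −102 days → 30 April 2050.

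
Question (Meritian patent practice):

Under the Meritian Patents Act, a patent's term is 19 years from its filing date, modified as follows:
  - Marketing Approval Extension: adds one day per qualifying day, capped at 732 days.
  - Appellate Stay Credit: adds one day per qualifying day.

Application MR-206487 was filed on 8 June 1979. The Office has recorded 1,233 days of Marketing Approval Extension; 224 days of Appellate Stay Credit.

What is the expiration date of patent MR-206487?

2001-01-19

Base term: filing date + 19 years → 8 June 1998.
Marketing Approval Extension: 1233 days claimed exceeds the 732-day cap, so +732 days → 9 June 2000.
Appellate Stay Credit: +224 days → 19 January 2001.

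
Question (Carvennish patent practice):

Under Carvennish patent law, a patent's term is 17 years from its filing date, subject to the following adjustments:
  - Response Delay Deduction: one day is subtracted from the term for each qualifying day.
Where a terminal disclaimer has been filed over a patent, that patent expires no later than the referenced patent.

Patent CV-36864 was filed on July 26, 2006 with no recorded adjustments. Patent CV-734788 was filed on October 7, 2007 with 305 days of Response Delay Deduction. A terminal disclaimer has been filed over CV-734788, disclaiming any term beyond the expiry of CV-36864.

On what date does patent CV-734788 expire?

Natural term of CV-734788:
  Base: filing + 17 years → 7 October 2024.
  Response Delay Deduction: −305 days → 7 December 2023.
Expiry of referenced patent CV-36864:
  Base: filing + 17 years → 26 July 2023.
Terminal disclaimer: CV-734788 expires on the earlier of 7 December 2023 and 26 July 2023.

2023-07-26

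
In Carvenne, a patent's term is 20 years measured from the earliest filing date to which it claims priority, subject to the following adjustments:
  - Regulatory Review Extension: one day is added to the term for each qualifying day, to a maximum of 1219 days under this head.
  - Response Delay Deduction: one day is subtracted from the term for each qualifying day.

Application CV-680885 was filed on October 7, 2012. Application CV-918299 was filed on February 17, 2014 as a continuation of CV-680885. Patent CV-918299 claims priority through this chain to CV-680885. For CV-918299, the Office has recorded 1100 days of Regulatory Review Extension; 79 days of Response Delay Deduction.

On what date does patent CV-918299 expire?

Earliest priority filing: 7 October 2012.
Base term: 7 October 2012 + 20 years → 7 October 2032.
Regulatory Review Extension: 1100 days (within the 1219-day cap) → +1100 days → 12 October 2035.
Response Delay Deduction: −79 days → 25 July 2035.

July 25, 2035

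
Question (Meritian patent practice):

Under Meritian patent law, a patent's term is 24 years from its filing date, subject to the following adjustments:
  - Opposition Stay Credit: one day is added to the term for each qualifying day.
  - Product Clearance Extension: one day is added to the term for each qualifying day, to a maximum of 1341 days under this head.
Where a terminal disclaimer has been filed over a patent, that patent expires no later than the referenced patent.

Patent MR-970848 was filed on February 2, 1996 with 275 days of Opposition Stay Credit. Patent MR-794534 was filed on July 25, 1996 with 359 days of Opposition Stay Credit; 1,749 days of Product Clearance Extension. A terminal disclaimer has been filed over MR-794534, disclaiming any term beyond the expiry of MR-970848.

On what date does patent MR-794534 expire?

Natural term of MR-794534:
  Base: filing + 24 years → 25 July 2020.
  Opposition Stay Credit: +359 days → 19 July 2021.
  Product Clearance Extension: 1749 days claimed exceeds the 1341-day cap, so +1341 days → 21 March 2025.
Expiry of referenced patent MR-970848:
  Base: filing + 24 years → 2 February 2020.
  Opposition Stay Credit: +275 days → 3 November 2020.
Terminal disclaimer: MR-794534 expires on the earlier of 21 March 2025 and 3 November 2020.

2020-11-03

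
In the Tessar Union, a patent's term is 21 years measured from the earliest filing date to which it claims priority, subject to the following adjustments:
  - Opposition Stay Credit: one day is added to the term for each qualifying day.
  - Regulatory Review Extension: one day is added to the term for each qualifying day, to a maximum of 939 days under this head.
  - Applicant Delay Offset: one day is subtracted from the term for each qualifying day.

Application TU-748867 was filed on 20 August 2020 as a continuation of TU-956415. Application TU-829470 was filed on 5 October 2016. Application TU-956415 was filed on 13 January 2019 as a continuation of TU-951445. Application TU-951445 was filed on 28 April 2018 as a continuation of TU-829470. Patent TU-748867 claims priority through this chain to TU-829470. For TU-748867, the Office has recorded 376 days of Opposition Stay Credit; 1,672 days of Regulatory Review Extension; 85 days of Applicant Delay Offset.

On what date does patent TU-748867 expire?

February 16, 2041

Earliest priority filing: 5 October 2016.
Base term: 5 October 2016 + 21 years → 5 October 2037.
Opposition Stay Credit: +376 days → 16 October 2038.
Regulatory Review Extension: 1672 days claimed exceeds the 939-day cap, so +939 days → 12 May 2041.
Applicant Delay Offset: −85 days → 16 February 2041.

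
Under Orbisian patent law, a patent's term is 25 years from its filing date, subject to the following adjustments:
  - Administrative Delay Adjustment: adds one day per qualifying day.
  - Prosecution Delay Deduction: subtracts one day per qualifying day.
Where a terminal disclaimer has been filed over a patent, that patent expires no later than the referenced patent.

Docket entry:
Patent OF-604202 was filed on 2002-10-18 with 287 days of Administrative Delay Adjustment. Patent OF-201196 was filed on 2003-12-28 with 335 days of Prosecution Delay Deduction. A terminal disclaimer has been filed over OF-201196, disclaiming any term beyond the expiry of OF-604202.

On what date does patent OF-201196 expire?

2028-01-28

Natural term of OF-201196:
  Base: filing + 25 years → 28 December 2028.
  Prosecution Delay Deduction: −335 days → 28 January 2028.
Expiry of referenced patent OF-604202:
  Base: filing + 25 years → 18 October 2027.
  Administrative Delay Adjustment: +287 days → 31 July 2028.
Terminal disclaimer: OF-201196 expires on the earlier of 28 January 2028 and 31 July 2028.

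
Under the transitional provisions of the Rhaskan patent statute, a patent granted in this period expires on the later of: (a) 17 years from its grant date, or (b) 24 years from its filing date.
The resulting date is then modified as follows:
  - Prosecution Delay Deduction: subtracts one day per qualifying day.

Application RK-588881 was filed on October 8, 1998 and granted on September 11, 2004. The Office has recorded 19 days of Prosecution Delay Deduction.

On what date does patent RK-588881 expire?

2022-09-19

(a) grant + 17 years → 11 September 2021.
(b) filing + 24 years → 8 October 2022.
Later of the two: 8 October 2022.
Prosecution Delay Deduction: −19 days → 19 September 2022.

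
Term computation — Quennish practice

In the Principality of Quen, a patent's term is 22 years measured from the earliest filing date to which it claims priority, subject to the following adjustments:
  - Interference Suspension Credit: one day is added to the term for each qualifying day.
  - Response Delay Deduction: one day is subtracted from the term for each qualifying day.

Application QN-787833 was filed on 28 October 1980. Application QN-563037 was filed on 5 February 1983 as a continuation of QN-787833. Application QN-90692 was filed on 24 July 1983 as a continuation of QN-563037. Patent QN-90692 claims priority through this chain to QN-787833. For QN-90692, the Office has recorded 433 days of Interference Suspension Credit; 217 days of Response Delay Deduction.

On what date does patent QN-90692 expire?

June 1, 2003

Earliest priority filing: 28 October 1980.
Base term: 28 October 1980 + 22 years → 28 October 2002.
Interference Suspension Credit: +433 days → 4 January 2004.
Response Delay Deduction: −217 days → 1 June 2003.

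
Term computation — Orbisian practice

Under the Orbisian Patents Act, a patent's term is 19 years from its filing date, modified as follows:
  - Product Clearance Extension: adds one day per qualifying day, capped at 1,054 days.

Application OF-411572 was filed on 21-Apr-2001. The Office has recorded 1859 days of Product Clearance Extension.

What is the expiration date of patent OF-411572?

March 11, 2023

Base term: filing date + 19 years → 21 April 2020.
Product Clearance Extension: 1859 days claimed exceeds the 1054-day cap, so +1054 days → 11 March 2023.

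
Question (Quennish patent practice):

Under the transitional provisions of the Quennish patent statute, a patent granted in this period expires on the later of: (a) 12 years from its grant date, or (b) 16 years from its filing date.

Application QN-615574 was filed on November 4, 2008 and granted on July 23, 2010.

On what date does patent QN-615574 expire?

(a) grant + 12 years → 23 July 2022.
(b) filing + 16 years → 4 November 2024.
Later of the two: 4 November 2024.

2024-11-04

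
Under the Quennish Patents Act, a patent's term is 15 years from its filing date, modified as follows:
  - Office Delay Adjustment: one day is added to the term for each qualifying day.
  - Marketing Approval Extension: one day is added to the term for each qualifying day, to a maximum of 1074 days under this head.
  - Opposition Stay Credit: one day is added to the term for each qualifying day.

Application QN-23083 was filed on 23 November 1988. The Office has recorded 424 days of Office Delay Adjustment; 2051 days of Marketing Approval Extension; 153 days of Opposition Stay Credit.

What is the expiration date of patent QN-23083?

May 31, 2008

Base term: filing date + 15 years → 23 November 2003.
Office Delay Adjustment: +424 days → 20 January 2005.
Marketing Approval Extension: 2051 days claimed exceeds the 1074-day cap, so +1074 days → 30 December 2007.
Opposition Stay Credit: +153 days → 31 May 2008.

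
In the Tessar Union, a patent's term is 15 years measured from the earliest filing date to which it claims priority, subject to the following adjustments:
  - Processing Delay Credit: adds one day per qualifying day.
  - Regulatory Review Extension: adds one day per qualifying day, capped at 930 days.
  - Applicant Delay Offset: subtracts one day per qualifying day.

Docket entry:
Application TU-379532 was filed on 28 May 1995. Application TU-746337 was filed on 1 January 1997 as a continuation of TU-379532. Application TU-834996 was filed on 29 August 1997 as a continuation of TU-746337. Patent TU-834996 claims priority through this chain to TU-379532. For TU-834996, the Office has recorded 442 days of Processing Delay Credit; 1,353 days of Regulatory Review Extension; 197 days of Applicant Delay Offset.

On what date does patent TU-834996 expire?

August 15, 2013

Earliest priority filing: 28 May 1995.
Base term: 28 May 1995 + 15 years → 28 May 2010.
Processing Delay Credit: +442 days → 13 August 2011.
Regulatory Review Extension: 1353 days claimed exceeds the 930-day cap, so +930 days → 28 February 2014.
Applicant Delay Offset: −197 days → 15 August 2013.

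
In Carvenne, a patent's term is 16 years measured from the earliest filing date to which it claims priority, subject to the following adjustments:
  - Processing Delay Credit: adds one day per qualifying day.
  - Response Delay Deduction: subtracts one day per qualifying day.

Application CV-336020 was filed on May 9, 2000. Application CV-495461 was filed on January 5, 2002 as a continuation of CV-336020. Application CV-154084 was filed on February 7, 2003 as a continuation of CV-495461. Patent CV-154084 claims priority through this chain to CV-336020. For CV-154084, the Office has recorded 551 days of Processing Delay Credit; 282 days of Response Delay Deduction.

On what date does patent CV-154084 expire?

February 2, 2017

Earliest priority filing: 9 May 2000.
Base term: 9 May 2000 + 16 years → 9 May 2016.
Processing Delay Credit: +551 days → 11 November 2017.
Response Delay Deduction: −282 days → 2 February 2017.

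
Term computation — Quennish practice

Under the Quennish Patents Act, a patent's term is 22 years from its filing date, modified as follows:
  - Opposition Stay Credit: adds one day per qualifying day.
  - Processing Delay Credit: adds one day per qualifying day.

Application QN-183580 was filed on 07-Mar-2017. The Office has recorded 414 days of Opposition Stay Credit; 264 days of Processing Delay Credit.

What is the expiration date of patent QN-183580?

January 13, 2041

Base term: filing date + 22 years → 7 March 2039.
Opposition Stay Credit: +414 days → 24 April 2040.
Processing Delay Credit: +264 days → 13 January 2041.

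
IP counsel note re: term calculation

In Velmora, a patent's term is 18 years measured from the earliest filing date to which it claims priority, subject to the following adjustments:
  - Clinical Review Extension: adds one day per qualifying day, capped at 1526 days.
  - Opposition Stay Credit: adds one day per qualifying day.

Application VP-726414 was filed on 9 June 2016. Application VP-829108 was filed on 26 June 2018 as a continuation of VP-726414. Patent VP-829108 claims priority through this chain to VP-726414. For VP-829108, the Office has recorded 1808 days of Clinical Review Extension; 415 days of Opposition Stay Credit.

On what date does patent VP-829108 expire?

Earliest priority filing: 9 June 2016.
Base term: 9 June 2016 + 18 years → 9 June 2034.
Clinical Review Extension: 1808 days claimed exceeds the 1526-day cap, so +1526 days → 13 August 2038.
Opposition Stay Credit: +415 days → 2 October 2039.

October 2, 2039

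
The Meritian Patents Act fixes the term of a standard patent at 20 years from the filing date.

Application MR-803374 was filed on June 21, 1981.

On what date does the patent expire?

Filing date + 20 years → 21 June 2001.

June 21, 2001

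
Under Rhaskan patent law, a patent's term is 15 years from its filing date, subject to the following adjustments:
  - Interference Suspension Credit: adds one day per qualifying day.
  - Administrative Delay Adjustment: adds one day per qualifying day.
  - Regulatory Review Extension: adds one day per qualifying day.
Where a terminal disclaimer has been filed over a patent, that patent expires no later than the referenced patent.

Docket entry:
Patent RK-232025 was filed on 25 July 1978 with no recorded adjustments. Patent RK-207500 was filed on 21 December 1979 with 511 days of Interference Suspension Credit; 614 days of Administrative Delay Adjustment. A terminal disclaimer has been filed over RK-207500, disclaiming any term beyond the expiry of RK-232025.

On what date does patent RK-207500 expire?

1993-07-25

Natural term of RK-207500:
  Base: filing + 15 years → 21 December 1994.
  Interference Suspension Credit: +511 days → 15 May 1996.
  Administrative Delay Adjustment: +614 days → 19 January 1998.
Expiry of referenced patent RK-232025:
  Base: filing + 15 years → 25 July 1993.
Terminal disclaimer: RK-207500 expires on the earlier of 19 January 1998 and 25 July 1993.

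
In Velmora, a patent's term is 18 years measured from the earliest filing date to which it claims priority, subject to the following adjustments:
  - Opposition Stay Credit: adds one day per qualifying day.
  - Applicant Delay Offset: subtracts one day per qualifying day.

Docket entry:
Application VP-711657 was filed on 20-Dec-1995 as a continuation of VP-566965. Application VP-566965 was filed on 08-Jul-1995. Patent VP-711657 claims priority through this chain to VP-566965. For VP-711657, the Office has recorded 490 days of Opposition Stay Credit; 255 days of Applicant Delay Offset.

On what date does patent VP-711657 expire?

Earliest priority filing: 8 July 1995.
Base term: 8 July 1995 + 18 years → 8 July 2013.
Opposition Stay Credit: +490 days → 10 November 2014.
Applicant Delay Offset: −255 days → 28 February 2014.

2014-02-28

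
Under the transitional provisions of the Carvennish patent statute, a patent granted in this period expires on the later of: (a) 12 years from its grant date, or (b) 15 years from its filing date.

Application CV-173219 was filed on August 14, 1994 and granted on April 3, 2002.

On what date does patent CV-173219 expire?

April 3, 2014

(a) grant + 12 years → 3 April 2014.
(b) filing + 15 years → 14 August 2009.
Later of the two: 3 April 2014.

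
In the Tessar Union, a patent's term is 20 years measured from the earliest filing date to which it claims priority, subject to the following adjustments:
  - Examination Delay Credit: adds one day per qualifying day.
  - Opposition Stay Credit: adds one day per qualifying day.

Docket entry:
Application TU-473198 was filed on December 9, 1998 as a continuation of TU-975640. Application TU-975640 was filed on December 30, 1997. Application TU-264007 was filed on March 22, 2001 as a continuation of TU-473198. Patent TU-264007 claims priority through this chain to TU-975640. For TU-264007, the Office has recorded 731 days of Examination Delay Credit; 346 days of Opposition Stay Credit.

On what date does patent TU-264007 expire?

December 11, 2020

Earliest priority filing: 30 December 1997.
Base term: 30 December 1997 + 20 years → 30 December 2017.
Examination Delay Credit: +731 days → 31 December 2019.
Opposition Stay Credit: +346 days → 11 December 2020.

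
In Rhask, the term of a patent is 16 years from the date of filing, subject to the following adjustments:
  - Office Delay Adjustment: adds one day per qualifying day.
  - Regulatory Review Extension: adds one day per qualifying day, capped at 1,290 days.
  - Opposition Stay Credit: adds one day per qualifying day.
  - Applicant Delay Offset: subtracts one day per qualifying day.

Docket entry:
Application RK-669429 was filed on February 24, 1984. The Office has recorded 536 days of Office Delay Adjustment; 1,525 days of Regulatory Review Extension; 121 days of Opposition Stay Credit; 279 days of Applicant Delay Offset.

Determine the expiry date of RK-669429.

September 18, 2004

Base term: filing date + 16 years → 24 February 2000.
Office Delay Adjustment: +536 days → 13 August 2001.
Regulatory Review Extension: 1525 days claimed exceeds the 1290-day cap, so +1290 days → 23 February 2005.
Opposition Stay Credit: +121 days → 24 June 2005.
Applicant Delay Offset: −279 days → 18 September 2004.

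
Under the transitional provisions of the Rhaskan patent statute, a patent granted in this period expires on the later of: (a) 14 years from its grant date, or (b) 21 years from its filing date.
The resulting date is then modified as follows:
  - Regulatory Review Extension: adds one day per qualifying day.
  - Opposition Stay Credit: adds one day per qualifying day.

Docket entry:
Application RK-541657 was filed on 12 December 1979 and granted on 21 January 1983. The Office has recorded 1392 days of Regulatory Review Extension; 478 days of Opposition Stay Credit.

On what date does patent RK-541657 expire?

January 25, 2006

(a) grant + 14 years → 21 January 1997.
(b) filing + 21 years → 12 December 2000.
Later of the two: 12 December 2000.
Regulatory Review Extension: +1392 days → 4 October 2004.
Opposition Stay Credit: +478 days → 25 January 2006.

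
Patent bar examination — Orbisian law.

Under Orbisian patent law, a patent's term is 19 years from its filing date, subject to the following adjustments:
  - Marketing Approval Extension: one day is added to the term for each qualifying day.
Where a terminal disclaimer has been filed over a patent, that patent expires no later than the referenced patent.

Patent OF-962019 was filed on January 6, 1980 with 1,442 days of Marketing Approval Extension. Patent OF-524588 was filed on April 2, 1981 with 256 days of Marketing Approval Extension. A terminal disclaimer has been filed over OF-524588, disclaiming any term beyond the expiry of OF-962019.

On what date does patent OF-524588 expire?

December 14, 2000

Natural term of OF-524588:
  Base: filing + 19 years → 2 April 2000.
  Marketing Approval Extension: +256 days → 14 December 2000.
Expiry of referenced patent OF-962019:
  Base: filing + 19 years → 6 January 1999.
  Marketing Approval Extension: +1442 days → 18 December 2002.
Terminal disclaimer: OF-524588 expires on the earlier of 14 December 2000 and 18 December 2002.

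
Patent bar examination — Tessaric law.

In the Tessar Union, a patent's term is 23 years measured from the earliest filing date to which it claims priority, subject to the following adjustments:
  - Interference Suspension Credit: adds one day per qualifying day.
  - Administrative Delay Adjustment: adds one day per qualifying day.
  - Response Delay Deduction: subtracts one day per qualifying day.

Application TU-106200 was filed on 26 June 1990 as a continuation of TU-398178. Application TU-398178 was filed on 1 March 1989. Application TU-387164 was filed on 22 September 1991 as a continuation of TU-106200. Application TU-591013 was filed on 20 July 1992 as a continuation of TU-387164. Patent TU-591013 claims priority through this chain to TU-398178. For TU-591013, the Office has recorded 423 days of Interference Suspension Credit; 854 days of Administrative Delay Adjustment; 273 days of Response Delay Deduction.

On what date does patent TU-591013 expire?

Earliest priority filing: 1 March 1989.
Base term: 1 March 1989 + 23 years → 1 March 2012.
Interference Suspension Credit: +423 days → 28 April 2013.
Administrative Delay Adjustment: +854 days → 30 August 2015.
Response Delay Deduction: −273 days → 30 November 2014.

2014-11-30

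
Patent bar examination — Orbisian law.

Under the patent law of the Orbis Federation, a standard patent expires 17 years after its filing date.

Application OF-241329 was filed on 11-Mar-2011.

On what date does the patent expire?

Filing date + 17 years → 11 March 2028.

March 11, 2028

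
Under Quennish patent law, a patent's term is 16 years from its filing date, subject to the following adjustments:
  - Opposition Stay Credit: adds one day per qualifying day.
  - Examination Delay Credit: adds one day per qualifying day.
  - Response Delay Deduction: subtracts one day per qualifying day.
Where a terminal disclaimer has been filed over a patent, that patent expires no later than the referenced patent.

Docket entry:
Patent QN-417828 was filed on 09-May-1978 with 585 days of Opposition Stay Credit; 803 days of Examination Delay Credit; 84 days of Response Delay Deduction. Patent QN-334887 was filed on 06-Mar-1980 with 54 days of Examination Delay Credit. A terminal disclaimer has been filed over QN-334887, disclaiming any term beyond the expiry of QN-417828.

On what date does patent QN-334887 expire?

1996-04-29

Natural term of QN-334887:
  Base: filing + 16 years → 6 March 1996.
  Examination Delay Credit: +54 days → 29 April 1996.
Expiry of referenced patent QN-417828:
  Base: filing + 16 years → 9 May 1994.
  Opposition Stay Credit: +585 days → 15 December 1995.
  Examination Delay Credit: +803 days → 25 February 1998.
  Response Delay Deduction: −84 days → 3 December 1997.
Terminal disclaimer: QN-334887 expires on the earlier of 29 April 1996 and 3 December 1997.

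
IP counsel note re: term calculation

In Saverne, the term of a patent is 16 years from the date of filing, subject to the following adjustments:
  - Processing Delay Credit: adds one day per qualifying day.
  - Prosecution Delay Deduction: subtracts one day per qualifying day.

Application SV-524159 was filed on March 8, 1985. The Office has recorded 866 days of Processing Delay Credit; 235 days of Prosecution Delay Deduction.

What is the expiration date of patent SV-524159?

November 29, 2002

Base term: filing date + 16 years → 8 March 2001.
Processing Delay Credit: +866 days → 22 July 2003.
Prosecution Delay Deduction: −235 days → 29 November 2002.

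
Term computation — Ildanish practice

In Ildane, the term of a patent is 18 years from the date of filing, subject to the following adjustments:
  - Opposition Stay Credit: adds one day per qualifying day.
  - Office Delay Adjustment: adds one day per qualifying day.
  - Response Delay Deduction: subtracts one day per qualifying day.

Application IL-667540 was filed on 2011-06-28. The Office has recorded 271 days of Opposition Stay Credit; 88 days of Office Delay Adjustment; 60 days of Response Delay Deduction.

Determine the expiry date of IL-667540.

Base term: filing date + 18 years → 28 June 2029.
Opposition Stay Credit: +271 days → 26 March 2030.
Office Delay Adjustment: +88 days → 22 June 2030.
Response Delay Deduction: −60 days → 23 April 2030.

April 23, 2030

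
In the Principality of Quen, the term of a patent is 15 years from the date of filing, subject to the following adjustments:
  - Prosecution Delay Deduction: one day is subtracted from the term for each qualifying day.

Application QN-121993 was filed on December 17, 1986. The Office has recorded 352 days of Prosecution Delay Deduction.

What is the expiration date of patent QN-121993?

Base term: filing date + 15 years → 17 December 2001.
Prosecution Delay Deduction: −352 days → 30 December 2000.

2000-12-30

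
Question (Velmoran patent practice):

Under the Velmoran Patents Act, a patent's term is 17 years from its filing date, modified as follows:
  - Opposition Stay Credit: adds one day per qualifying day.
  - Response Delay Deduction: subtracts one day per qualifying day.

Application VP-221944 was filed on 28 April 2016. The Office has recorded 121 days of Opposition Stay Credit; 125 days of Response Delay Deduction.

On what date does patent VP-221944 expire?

Base term: filing date + 17 years → 28 April 2033.
Opposition Stay Credit: +121 days → 27 August 2033.
Response Delay Deduction: −125 days → 24 April 2033.

2033-04-24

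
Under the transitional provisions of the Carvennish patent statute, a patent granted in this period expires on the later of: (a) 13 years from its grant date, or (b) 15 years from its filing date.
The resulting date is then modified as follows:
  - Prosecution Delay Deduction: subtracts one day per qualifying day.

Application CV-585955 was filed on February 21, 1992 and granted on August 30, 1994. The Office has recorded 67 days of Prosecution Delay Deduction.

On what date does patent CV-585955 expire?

(a) grant + 13 years → 30 August 2007.
(b) filing + 15 years → 21 February 2007.
Later of the two: 30 August 2007.
Prosecution Delay Deduction: −67 days → 24 June 2007.

June 24, 2007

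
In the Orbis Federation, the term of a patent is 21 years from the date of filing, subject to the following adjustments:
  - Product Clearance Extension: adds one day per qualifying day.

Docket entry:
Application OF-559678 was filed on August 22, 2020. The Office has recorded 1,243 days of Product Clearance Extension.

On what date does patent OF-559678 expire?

January 16, 2045

Base term: filing date + 21 years → 22 August 2041.
Product Clearance Extension: +1243 days → 16 January 2045.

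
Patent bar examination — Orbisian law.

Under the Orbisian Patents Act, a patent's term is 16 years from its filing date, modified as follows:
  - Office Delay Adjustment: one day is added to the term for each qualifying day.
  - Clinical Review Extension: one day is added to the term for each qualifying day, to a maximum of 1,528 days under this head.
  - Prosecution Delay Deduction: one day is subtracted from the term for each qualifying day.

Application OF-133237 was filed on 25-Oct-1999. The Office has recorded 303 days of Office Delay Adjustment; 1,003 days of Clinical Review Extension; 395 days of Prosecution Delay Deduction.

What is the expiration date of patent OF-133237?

2018-04-23

Base term: filing date + 16 years → 25 October 2015.
Office Delay Adjustment: +303 days → 23 August 2016.
Clinical Review Extension: 1003 days (within the 1528-day cap) → +1003 days → 23 May 2019.
Prosecution Delay Deduction: −395 days → 23 April 2018.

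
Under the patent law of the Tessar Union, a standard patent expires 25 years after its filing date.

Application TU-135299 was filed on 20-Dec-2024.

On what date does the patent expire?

Filing date + 25 years → 20 December 2049.

December 20, 2049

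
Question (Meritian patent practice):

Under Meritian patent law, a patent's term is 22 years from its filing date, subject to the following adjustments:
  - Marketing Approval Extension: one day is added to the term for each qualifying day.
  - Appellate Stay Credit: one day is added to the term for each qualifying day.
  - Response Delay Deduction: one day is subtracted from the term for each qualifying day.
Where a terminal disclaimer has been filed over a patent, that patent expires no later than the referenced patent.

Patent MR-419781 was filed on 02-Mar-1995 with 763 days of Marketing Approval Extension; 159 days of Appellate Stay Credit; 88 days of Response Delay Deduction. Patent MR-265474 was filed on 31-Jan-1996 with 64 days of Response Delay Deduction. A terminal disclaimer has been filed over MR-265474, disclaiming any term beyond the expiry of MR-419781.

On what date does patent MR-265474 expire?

Natural term of MR-265474:
  Base: filing + 22 years → 31 January 2018.
  Response Delay Deduction: −64 days → 28 November 2017.
Expiry of referenced patent MR-419781:
  Base: filing + 22 years → 2 March 2017.
  Marketing Approval Extension: +763 days → 4 April 2019.
  Appellate Stay Credit: +159 days → 10 September 2019.
  Response Delay Deduction: −88 days → 14 June 2019.
Terminal disclaimer: MR-265474 expires on the earlier of 28 November 2017 and 14 June 2019.

November 28, 2017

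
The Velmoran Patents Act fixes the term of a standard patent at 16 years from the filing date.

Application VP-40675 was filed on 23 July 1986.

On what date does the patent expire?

Filing date + 16 years → 23 July 2002.

July 23, 2002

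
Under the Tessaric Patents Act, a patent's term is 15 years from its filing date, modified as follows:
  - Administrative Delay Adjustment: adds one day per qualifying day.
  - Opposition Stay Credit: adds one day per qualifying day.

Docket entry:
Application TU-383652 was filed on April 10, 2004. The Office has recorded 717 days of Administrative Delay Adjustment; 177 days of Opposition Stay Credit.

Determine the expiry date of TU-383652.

September 20, 2021

Base term: filing date + 15 years → 10 April 2019.
Administrative Delay Adjustment: +717 days → 27 March 2021.
Opposition Stay Credit: +177 days → 20 September 2021.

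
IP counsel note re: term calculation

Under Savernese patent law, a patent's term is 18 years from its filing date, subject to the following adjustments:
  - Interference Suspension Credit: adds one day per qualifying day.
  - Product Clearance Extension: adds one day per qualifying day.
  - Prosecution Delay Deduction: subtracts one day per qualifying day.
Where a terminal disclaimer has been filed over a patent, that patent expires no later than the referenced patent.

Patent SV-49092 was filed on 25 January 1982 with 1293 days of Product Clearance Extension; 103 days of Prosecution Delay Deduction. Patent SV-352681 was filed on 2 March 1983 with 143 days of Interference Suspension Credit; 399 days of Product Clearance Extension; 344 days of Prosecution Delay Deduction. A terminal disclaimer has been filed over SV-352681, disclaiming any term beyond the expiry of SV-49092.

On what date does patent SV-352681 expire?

2001-09-16

Natural term of SV-352681:
  Base: filing + 18 years → 2 March 2001.
  Interference Suspension Credit: +143 days → 23 July 2001.
  Product Clearance Extension: +399 days → 26 August 2002.
  Prosecution Delay Deduction: −344 days → 16 September 2001.
Expiry of referenced patent SV-49092:
  Base: filing + 18 years → 25 January 2000.
  Product Clearance Extension: +1293 days → 10 August 2003.
  Prosecution Delay Deduction: −103 days → 29 April 2003.
Terminal disclaimer: SV-352681 expires on the earlier of 16 September 2001 and 29 April 2003.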